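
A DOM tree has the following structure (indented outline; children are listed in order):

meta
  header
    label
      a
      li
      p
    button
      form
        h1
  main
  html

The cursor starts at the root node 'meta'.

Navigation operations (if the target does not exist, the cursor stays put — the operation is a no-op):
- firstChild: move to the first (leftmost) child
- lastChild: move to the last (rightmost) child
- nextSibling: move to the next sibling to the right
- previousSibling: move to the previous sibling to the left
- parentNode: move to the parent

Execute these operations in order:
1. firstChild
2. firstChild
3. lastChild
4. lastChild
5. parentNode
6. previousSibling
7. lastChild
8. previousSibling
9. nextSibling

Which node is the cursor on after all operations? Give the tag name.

Answer: p

Derivation:
After 1 (firstChild): header
After 2 (firstChild): label
After 3 (lastChild): p
After 4 (lastChild): p (no-op, stayed)
After 5 (parentNode): label
After 6 (previousSibling): label (no-op, stayed)
After 7 (lastChild): p
After 8 (previousSibling): li
After 9 (nextSibling): p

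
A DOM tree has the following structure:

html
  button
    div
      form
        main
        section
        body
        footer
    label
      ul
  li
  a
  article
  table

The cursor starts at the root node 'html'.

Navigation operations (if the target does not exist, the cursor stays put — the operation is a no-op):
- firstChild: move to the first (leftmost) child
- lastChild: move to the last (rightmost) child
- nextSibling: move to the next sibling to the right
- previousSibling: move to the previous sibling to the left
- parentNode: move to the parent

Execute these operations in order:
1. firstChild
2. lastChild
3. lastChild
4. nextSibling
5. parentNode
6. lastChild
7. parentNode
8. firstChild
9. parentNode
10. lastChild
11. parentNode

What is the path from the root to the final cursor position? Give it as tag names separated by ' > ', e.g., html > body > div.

After 1 (firstChild): button
After 2 (lastChild): label
After 3 (lastChild): ul
After 4 (nextSibling): ul (no-op, stayed)
After 5 (parentNode): label
After 6 (lastChild): ul
After 7 (parentNode): label
After 8 (firstChild): ul
After 9 (parentNode): label
After 10 (lastChild): ul
After 11 (parentNode): label

Answer: html > button > label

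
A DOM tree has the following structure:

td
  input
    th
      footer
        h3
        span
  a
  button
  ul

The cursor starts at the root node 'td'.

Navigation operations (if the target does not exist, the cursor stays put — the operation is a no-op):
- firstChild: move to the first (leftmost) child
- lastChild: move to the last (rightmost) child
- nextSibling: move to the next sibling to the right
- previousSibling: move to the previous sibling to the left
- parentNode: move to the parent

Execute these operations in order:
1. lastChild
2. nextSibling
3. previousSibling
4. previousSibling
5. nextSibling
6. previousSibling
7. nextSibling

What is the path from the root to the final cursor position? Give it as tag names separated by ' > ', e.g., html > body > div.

Answer: td > button

Derivation:
After 1 (lastChild): ul
After 2 (nextSibling): ul (no-op, stayed)
After 3 (previousSibling): button
After 4 (previousSibling): a
After 5 (nextSibling): button
After 6 (previousSibling): a
After 7 (nextSibling): button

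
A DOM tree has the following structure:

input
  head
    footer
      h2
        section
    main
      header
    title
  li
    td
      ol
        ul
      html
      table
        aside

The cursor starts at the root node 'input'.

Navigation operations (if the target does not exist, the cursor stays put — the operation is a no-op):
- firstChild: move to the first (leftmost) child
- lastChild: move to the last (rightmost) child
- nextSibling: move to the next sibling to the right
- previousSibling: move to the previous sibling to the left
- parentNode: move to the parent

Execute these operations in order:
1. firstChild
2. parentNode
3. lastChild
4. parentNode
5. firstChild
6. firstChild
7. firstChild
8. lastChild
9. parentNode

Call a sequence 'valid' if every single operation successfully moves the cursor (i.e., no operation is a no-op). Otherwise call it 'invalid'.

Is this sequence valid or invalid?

After 1 (firstChild): head
After 2 (parentNode): input
After 3 (lastChild): li
After 4 (parentNode): input
After 5 (firstChild): head
After 6 (firstChild): footer
After 7 (firstChild): h2
After 8 (lastChild): section
After 9 (parentNode): h2

Answer: valid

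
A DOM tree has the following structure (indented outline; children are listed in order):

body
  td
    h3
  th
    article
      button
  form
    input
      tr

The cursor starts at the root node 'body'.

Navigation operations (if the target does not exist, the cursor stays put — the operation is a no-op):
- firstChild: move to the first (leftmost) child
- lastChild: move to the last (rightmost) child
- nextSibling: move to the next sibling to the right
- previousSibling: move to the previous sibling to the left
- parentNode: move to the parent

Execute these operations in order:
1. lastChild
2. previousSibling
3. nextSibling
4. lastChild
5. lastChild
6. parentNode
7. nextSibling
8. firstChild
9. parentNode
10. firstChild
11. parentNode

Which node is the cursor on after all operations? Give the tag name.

Answer: input

Derivation:
After 1 (lastChild): form
After 2 (previousSibling): th
After 3 (nextSibling): form
After 4 (lastChild): input
After 5 (lastChild): tr
After 6 (parentNode): input
After 7 (nextSibling): input (no-op, stayed)
After 8 (firstChild): tr
After 9 (parentNode): input
After 10 (firstChild): tr
After 11 (parentNode): input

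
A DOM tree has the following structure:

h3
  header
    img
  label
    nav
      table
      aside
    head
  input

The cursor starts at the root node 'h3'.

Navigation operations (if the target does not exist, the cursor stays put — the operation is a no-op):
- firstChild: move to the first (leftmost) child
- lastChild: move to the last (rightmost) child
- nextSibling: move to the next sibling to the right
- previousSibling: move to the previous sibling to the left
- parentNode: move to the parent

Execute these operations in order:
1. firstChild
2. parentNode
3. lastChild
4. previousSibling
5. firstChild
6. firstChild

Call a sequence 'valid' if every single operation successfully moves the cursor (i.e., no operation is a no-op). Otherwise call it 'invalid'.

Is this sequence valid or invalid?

Answer: valid

Derivation:
After 1 (firstChild): header
After 2 (parentNode): h3
After 3 (lastChild): input
After 4 (previousSibling): label
After 5 (firstChild): nav
After 6 (firstChild): table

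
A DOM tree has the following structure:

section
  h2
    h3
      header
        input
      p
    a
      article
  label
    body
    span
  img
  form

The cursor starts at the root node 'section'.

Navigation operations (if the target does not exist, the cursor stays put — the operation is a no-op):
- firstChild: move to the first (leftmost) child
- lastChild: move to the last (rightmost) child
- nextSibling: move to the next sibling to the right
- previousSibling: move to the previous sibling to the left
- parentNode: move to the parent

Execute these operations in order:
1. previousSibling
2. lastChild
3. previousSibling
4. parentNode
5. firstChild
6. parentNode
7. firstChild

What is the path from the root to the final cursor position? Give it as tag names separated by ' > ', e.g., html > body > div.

Answer: section > h2

Derivation:
After 1 (previousSibling): section (no-op, stayed)
After 2 (lastChild): form
After 3 (previousSibling): img
After 4 (parentNode): section
After 5 (firstChild): h2
After 6 (parentNode): section
After 7 (firstChild): h2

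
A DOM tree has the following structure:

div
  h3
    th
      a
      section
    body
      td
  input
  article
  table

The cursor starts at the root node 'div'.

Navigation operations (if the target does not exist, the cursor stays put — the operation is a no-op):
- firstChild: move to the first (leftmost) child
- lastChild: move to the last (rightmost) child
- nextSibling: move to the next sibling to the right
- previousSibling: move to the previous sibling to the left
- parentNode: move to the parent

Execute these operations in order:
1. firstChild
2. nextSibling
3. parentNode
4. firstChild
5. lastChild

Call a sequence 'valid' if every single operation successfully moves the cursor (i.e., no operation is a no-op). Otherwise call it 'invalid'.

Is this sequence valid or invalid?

Answer: valid

Derivation:
After 1 (firstChild): h3
After 2 (nextSibling): input
After 3 (parentNode): div
After 4 (firstChild): h3
After 5 (lastChild): body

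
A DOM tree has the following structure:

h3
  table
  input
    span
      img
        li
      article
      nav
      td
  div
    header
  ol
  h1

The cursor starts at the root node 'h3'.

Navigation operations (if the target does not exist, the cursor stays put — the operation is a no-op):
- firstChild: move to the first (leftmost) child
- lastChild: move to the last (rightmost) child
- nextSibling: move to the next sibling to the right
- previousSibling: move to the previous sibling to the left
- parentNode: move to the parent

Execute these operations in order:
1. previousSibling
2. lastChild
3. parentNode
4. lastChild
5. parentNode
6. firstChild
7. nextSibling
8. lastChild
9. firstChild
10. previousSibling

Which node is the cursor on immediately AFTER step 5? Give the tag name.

Answer: h3

Derivation:
After 1 (previousSibling): h3 (no-op, stayed)
After 2 (lastChild): h1
After 3 (parentNode): h3
After 4 (lastChild): h1
After 5 (parentNode): h3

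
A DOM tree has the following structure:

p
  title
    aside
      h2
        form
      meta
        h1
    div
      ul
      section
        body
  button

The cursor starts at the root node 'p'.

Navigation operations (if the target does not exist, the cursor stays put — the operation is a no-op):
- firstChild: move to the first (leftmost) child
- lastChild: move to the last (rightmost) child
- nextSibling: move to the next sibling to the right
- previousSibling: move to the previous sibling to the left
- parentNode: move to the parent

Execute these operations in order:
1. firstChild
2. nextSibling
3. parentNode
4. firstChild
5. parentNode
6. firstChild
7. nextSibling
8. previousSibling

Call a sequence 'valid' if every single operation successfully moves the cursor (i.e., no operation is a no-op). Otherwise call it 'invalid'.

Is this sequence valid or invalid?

After 1 (firstChild): title
After 2 (nextSibling): button
After 3 (parentNode): p
After 4 (firstChild): title
After 5 (parentNode): p
After 6 (firstChild): title
After 7 (nextSibling): button
After 8 (previousSibling): title

Answer: valid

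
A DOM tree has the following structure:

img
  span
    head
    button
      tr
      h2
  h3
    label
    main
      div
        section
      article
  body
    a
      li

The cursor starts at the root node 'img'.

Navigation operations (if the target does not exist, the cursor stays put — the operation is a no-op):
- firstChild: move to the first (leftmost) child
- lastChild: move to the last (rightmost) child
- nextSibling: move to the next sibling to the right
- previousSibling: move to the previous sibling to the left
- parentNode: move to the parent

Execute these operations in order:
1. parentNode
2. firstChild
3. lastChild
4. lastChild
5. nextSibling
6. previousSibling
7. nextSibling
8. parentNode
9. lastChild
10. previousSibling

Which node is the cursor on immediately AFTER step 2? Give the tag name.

After 1 (parentNode): img (no-op, stayed)
After 2 (firstChild): span

Answer: span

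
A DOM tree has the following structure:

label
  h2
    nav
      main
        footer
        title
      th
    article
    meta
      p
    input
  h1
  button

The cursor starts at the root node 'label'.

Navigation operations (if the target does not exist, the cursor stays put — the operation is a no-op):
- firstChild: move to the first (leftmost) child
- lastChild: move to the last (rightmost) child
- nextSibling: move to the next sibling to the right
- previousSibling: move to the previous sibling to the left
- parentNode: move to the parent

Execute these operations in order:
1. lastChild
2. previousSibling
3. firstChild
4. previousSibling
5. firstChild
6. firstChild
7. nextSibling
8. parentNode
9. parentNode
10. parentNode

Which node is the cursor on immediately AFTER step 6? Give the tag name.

Answer: main

Derivation:
After 1 (lastChild): button
After 2 (previousSibling): h1
After 3 (firstChild): h1 (no-op, stayed)
After 4 (previousSibling): h2
After 5 (firstChild): nav
After 6 (firstChild): main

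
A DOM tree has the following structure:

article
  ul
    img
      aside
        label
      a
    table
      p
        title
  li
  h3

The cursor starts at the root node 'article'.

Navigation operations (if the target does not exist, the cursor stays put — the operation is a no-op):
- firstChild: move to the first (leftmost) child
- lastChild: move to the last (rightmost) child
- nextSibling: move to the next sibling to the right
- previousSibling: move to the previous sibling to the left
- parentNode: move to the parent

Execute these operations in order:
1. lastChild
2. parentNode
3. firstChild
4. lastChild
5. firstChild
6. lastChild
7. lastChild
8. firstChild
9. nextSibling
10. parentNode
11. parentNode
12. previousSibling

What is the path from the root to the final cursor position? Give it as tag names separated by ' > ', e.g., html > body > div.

Answer: article > ul > img

Derivation:
After 1 (lastChild): h3
After 2 (parentNode): article
After 3 (firstChild): ul
After 4 (lastChild): table
After 5 (firstChild): p
After 6 (lastChild): title
After 7 (lastChild): title (no-op, stayed)
After 8 (firstChild): title (no-op, stayed)
After 9 (nextSibling): title (no-op, stayed)
After 10 (parentNode): p
After 11 (parentNode): table
After 12 (previousSibling): img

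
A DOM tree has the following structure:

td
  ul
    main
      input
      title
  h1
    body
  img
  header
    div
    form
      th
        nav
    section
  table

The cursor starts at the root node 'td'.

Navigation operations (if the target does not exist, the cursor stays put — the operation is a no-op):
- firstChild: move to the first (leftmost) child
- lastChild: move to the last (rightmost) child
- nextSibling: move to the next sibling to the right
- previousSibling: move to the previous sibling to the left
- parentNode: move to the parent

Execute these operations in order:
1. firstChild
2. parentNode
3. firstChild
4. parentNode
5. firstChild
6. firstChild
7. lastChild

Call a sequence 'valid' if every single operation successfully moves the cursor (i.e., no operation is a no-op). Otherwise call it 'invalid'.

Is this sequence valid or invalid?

After 1 (firstChild): ul
After 2 (parentNode): td
After 3 (firstChild): ul
After 4 (parentNode): td
After 5 (firstChild): ul
After 6 (firstChild): main
After 7 (lastChild): title

Answer: valid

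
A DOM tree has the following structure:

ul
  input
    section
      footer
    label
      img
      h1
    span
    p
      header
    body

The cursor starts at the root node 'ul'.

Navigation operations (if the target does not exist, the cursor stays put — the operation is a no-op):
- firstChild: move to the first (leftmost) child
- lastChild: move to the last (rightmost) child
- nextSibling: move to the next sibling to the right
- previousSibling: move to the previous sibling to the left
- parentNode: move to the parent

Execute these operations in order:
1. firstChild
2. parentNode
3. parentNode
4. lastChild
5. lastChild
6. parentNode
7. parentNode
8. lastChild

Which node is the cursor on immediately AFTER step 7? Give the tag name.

Answer: ul

Derivation:
After 1 (firstChild): input
After 2 (parentNode): ul
After 3 (parentNode): ul (no-op, stayed)
After 4 (lastChild): input
After 5 (lastChild): body
After 6 (parentNode): input
After 7 (parentNode): ul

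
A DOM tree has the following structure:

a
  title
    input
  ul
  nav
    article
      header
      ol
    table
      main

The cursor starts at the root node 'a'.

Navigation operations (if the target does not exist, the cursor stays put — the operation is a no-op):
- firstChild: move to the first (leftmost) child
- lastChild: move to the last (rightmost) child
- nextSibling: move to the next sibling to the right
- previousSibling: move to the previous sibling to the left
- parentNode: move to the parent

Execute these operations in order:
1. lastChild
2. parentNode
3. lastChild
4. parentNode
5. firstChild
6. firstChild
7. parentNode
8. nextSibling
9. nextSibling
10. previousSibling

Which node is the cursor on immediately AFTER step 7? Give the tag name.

After 1 (lastChild): nav
After 2 (parentNode): a
After 3 (lastChild): nav
After 4 (parentNode): a
After 5 (firstChild): title
After 6 (firstChild): input
After 7 (parentNode): title

Answer: title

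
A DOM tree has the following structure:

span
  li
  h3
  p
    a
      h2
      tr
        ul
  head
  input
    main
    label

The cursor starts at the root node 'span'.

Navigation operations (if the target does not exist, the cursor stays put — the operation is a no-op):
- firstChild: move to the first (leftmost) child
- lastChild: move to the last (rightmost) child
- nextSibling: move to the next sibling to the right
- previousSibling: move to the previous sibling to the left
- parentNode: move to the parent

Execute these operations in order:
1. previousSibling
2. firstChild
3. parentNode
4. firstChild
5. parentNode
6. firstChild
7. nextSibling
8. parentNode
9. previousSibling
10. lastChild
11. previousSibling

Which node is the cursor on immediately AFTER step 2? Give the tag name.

Answer: li

Derivation:
After 1 (previousSibling): span (no-op, stayed)
After 2 (firstChild): li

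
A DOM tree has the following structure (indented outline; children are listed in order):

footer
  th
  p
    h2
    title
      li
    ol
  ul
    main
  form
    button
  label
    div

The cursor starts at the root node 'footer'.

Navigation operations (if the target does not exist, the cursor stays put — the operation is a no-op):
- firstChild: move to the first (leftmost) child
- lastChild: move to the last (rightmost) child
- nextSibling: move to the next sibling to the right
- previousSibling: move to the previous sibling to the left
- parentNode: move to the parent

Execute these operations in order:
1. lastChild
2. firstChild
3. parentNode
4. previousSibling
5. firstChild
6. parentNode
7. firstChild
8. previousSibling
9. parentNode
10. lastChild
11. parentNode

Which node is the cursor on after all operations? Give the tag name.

After 1 (lastChild): label
After 2 (firstChild): div
After 3 (parentNode): label
After 4 (previousSibling): form
After 5 (firstChild): button
After 6 (parentNode): form
After 7 (firstChild): button
After 8 (previousSibling): button (no-op, stayed)
After 9 (parentNode): form
After 10 (lastChild): button
After 11 (parentNode): form

Answer: form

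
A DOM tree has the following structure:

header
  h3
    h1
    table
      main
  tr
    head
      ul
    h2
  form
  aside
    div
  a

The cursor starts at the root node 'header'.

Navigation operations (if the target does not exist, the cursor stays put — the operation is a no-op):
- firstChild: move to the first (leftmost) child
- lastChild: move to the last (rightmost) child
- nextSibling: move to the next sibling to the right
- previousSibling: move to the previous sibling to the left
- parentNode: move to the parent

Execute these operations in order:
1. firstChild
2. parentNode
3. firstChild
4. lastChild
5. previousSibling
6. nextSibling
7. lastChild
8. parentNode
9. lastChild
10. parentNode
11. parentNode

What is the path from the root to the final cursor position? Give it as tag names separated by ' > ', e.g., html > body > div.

After 1 (firstChild): h3
After 2 (parentNode): header
After 3 (firstChild): h3
After 4 (lastChild): table
After 5 (previousSibling): h1
After 6 (nextSibling): table
After 7 (lastChild): main
After 8 (parentNode): table
After 9 (lastChild): main
After 10 (parentNode): table
After 11 (parentNode): h3

Answer: header > h3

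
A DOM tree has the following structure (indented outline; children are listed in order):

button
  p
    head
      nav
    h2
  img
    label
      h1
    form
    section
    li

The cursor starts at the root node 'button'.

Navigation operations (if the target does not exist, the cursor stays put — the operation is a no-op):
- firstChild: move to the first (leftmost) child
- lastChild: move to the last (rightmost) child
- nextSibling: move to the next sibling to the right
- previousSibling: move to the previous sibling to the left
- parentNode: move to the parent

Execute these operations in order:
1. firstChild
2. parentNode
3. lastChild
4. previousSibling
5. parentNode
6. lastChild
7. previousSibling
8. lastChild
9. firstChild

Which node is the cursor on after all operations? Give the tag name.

Answer: h2

Derivation:
After 1 (firstChild): p
After 2 (parentNode): button
After 3 (lastChild): img
After 4 (previousSibling): p
After 5 (parentNode): button
After 6 (lastChild): img
After 7 (previousSibling): p
After 8 (lastChild): h2
After 9 (firstChild): h2 (no-op, stayed)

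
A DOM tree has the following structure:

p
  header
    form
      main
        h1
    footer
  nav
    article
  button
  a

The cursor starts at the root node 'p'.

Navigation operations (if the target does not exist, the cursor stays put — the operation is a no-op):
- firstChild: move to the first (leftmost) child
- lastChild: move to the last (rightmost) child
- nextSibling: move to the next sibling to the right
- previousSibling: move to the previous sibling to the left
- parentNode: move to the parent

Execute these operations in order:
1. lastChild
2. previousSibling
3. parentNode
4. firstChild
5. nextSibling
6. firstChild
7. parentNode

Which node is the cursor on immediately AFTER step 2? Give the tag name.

After 1 (lastChild): a
After 2 (previousSibling): button

Answer: button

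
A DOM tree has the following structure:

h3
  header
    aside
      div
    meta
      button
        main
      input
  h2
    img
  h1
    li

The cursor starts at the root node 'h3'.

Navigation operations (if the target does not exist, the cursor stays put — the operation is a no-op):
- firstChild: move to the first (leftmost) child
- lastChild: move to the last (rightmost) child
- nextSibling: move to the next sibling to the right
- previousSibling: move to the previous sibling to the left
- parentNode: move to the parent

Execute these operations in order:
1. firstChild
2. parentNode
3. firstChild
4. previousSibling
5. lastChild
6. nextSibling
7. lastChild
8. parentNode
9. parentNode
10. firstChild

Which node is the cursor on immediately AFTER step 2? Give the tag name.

Answer: h3

Derivation:
After 1 (firstChild): header
After 2 (parentNode): h3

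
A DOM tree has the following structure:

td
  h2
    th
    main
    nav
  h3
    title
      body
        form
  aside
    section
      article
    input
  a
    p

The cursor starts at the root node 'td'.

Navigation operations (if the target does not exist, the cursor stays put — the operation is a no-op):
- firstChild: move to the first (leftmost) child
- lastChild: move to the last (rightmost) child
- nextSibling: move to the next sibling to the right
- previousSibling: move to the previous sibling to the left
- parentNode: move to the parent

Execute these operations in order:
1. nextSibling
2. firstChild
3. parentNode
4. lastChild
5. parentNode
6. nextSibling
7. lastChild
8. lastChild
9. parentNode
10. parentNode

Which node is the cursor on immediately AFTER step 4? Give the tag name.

After 1 (nextSibling): td (no-op, stayed)
After 2 (firstChild): h2
After 3 (parentNode): td
After 4 (lastChild): a

Answer: a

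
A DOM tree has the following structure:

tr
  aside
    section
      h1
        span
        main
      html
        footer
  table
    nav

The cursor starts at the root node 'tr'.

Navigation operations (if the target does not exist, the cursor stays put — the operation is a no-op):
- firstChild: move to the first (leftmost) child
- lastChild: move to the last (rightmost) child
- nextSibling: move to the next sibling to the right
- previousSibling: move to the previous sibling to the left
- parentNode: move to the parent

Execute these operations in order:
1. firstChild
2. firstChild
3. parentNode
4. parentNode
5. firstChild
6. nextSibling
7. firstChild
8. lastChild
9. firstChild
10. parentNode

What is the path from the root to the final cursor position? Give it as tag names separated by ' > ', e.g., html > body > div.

Answer: tr > table

Derivation:
After 1 (firstChild): aside
After 2 (firstChild): section
After 3 (parentNode): aside
After 4 (parentNode): tr
After 5 (firstChild): aside
After 6 (nextSibling): table
After 7 (firstChild): nav
After 8 (lastChild): nav (no-op, stayed)
After 9 (firstChild): nav (no-op, stayed)
After 10 (parentNode): table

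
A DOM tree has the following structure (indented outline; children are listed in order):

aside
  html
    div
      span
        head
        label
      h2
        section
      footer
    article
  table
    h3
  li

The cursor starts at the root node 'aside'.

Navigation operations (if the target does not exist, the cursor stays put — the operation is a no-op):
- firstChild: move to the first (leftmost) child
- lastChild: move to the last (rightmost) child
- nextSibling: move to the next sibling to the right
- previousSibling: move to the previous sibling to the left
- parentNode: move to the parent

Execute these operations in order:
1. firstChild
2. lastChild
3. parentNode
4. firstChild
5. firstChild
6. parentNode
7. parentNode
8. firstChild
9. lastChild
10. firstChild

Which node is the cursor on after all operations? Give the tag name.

Answer: footer

Derivation:
After 1 (firstChild): html
After 2 (lastChild): article
After 3 (parentNode): html
After 4 (firstChild): div
After 5 (firstChild): span
After 6 (parentNode): div
After 7 (parentNode): html
After 8 (firstChild): div
After 9 (lastChild): footer
After 10 (firstChild): footer (no-op, stayed)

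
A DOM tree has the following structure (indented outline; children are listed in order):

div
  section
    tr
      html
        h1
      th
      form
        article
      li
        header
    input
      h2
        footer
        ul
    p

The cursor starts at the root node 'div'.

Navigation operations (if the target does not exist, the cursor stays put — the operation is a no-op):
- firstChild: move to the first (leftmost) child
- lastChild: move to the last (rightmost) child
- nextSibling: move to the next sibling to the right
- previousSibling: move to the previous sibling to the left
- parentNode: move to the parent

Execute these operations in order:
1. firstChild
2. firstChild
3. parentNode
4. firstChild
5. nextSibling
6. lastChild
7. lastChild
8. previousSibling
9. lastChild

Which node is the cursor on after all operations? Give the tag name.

After 1 (firstChild): section
After 2 (firstChild): tr
After 3 (parentNode): section
After 4 (firstChild): tr
After 5 (nextSibling): input
After 6 (lastChild): h2
After 7 (lastChild): ul
After 8 (previousSibling): footer
After 9 (lastChild): footer (no-op, stayed)

Answer: footer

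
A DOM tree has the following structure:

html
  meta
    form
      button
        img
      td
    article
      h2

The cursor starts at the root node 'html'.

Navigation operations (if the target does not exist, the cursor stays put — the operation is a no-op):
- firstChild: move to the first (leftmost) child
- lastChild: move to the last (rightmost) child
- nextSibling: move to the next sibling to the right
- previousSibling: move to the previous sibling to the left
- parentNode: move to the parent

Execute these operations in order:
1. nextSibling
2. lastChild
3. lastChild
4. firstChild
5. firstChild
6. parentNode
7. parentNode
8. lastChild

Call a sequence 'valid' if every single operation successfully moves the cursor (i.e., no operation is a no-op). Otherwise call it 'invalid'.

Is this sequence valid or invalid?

Answer: invalid

Derivation:
After 1 (nextSibling): html (no-op, stayed)
After 2 (lastChild): meta
After 3 (lastChild): article
After 4 (firstChild): h2
After 5 (firstChild): h2 (no-op, stayed)
After 6 (parentNode): article
After 7 (parentNode): meta
After 8 (lastChild): article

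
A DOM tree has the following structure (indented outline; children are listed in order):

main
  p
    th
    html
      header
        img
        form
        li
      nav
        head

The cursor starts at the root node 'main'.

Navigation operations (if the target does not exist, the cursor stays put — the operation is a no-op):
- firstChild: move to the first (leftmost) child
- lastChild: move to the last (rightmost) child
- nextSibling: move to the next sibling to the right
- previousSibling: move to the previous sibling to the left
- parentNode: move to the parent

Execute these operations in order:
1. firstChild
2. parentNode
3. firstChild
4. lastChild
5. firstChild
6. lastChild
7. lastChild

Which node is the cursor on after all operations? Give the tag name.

Answer: li

Derivation:
After 1 (firstChild): p
After 2 (parentNode): main
After 3 (firstChild): p
After 4 (lastChild): html
After 5 (firstChild): header
After 6 (lastChild): li
After 7 (lastChild): li (no-op, stayed)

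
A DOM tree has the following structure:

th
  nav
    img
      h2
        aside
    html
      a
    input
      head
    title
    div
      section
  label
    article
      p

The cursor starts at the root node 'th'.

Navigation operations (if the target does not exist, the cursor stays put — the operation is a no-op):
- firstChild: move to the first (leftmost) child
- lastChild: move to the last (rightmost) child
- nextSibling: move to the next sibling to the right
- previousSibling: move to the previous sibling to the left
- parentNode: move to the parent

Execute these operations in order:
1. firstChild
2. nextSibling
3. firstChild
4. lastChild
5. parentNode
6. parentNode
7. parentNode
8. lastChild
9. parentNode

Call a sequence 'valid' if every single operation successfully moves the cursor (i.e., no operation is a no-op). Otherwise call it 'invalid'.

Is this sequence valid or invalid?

Answer: valid

Derivation:
After 1 (firstChild): nav
After 2 (nextSibling): label
After 3 (firstChild): article
After 4 (lastChild): p
After 5 (parentNode): article
After 6 (parentNode): label
After 7 (parentNode): th
After 8 (lastChild): label
After 9 (parentNode): th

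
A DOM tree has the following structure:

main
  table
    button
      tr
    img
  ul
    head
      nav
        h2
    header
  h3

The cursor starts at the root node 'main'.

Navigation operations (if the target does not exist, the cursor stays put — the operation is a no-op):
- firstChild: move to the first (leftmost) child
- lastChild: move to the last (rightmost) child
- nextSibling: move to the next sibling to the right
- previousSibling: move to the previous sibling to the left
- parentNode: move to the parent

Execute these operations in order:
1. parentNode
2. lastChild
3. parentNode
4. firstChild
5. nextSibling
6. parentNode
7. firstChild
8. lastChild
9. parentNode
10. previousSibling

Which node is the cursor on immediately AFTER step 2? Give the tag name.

After 1 (parentNode): main (no-op, stayed)
After 2 (lastChild): h3

Answer: h3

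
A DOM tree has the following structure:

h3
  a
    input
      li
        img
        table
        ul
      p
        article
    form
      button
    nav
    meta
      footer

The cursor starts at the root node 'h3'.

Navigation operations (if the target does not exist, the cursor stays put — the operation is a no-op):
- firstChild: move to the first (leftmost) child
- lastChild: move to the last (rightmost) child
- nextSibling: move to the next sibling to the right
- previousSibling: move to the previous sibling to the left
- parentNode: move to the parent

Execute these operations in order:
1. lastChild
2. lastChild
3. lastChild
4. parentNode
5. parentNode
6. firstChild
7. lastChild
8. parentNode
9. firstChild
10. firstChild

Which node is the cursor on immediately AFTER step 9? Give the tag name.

Answer: li

Derivation:
After 1 (lastChild): a
After 2 (lastChild): meta
After 3 (lastChild): footer
After 4 (parentNode): meta
After 5 (parentNode): a
After 6 (firstChild): input
After 7 (lastChild): p
After 8 (parentNode): input
After 9 (firstChild): li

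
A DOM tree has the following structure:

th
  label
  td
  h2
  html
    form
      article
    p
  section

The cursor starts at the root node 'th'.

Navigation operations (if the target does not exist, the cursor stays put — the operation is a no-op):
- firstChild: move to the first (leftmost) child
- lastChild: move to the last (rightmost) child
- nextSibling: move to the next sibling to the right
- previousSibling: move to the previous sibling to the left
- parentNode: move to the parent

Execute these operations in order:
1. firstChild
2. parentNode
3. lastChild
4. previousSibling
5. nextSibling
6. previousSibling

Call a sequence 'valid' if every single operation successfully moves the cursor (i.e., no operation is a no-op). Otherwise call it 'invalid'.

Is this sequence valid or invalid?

Answer: valid

Derivation:
After 1 (firstChild): label
After 2 (parentNode): th
After 3 (lastChild): section
After 4 (previousSibling): html
After 5 (nextSibling): section
After 6 (previousSibling): html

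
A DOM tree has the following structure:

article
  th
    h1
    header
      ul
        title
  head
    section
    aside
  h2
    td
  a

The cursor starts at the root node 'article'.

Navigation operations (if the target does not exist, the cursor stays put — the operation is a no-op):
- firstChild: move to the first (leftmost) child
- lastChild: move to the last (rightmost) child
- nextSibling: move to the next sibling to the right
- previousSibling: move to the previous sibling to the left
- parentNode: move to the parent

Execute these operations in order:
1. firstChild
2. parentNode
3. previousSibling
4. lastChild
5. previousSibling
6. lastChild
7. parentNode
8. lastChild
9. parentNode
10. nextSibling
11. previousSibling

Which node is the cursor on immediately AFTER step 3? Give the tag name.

After 1 (firstChild): th
After 2 (parentNode): article
After 3 (previousSibling): article (no-op, stayed)

Answer: article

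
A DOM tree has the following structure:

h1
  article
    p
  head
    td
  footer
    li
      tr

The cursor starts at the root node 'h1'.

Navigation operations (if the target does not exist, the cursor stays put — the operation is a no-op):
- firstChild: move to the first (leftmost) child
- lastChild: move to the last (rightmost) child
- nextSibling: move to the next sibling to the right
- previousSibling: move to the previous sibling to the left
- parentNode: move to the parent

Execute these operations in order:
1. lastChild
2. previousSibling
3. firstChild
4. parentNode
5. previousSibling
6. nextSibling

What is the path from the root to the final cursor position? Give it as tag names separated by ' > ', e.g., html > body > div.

After 1 (lastChild): footer
After 2 (previousSibling): head
After 3 (firstChild): td
After 4 (parentNode): head
After 5 (previousSibling): article
After 6 (nextSibling): head

Answer: h1 > head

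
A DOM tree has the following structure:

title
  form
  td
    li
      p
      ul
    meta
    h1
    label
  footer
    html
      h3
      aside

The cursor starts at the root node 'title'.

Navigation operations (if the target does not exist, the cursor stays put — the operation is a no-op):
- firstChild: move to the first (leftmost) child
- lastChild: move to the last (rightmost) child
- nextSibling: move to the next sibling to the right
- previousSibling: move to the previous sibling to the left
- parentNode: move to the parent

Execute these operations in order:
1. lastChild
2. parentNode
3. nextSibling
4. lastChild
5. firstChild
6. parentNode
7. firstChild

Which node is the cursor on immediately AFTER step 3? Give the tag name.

After 1 (lastChild): footer
After 2 (parentNode): title
After 3 (nextSibling): title (no-op, stayed)

Answer: title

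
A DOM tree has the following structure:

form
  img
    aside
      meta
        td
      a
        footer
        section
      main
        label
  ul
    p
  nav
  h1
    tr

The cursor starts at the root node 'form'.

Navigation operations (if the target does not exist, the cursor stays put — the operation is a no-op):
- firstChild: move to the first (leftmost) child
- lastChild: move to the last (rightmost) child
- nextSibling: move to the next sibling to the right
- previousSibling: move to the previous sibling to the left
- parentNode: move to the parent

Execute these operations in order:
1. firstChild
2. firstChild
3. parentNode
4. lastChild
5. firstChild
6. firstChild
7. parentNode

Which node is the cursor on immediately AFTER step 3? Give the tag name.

Answer: img

Derivation:
After 1 (firstChild): img
After 2 (firstChild): aside
After 3 (parentNode): img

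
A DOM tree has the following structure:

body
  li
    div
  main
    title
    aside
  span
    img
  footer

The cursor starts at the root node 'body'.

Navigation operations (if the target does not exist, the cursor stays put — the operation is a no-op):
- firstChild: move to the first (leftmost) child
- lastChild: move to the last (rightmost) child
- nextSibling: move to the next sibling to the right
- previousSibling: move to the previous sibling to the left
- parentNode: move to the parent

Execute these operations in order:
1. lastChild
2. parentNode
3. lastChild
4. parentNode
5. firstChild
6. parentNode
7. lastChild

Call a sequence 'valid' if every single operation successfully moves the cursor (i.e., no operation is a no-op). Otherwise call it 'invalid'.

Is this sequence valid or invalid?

After 1 (lastChild): footer
After 2 (parentNode): body
After 3 (lastChild): footer
After 4 (parentNode): body
After 5 (firstChild): li
After 6 (parentNode): body
After 7 (lastChild): footer

Answer: valid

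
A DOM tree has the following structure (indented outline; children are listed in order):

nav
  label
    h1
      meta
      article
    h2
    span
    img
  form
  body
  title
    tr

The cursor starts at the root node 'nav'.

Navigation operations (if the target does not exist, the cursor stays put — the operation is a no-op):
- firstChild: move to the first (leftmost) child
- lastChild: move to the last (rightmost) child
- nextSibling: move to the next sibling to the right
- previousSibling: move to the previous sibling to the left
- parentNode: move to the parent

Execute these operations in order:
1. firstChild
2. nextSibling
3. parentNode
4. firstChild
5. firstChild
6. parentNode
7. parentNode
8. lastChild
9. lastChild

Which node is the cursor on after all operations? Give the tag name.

Answer: tr

Derivation:
After 1 (firstChild): label
After 2 (nextSibling): form
After 3 (parentNode): nav
After 4 (firstChild): label
After 5 (firstChild): h1
After 6 (parentNode): label
After 7 (parentNode): nav
After 8 (lastChild): title
After 9 (lastChild): tr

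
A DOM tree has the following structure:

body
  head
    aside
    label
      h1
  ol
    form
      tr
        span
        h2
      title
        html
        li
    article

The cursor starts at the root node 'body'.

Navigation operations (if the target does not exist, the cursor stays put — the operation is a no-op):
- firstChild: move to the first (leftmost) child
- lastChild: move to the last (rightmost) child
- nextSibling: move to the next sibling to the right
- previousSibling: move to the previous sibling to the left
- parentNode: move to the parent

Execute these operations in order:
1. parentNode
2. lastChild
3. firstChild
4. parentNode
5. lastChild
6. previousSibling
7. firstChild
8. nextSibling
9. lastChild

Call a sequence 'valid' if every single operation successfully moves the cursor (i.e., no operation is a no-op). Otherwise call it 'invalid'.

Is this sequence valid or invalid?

Answer: invalid

Derivation:
After 1 (parentNode): body (no-op, stayed)
After 2 (lastChild): ol
After 3 (firstChild): form
After 4 (parentNode): ol
After 5 (lastChild): article
After 6 (previousSibling): form
After 7 (firstChild): tr
After 8 (nextSibling): title
After 9 (lastChild): li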